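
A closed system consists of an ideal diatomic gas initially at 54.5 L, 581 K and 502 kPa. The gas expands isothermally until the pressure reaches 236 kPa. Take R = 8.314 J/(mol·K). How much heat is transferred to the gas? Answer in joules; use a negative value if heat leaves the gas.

n = P₁V₁/(RT₁) = 502×54.5/(8.314×581) = 5.66 mol.
Isothermal: T stays 581 K; PV = const ⇒ V₂ = 116 L, P₂ = 236 kPa.
ΔU = 0 (ideal gas, T constant).
W = nRT ln(V₂/V₁) = 5.66×8.314×581×ln(2.13) = 20600 J.
Q = ΔU + W = 20600 J.

20600 J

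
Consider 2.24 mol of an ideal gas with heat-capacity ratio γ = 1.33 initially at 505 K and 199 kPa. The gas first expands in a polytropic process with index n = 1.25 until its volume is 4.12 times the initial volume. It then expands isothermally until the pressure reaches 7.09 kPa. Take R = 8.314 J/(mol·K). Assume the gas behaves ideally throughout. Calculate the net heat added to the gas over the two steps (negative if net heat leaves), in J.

13000 J

V₁ = nRT₁/P₁ = 2.24×8.314×505/199 = 47.3 L.
Step 1 — Polytropic n=1.25: T₂ = T₁(V₁/V₂)^(n−1) = 505×(0.243)^0.25 = 354 K; P₂ = P₁(V₁/V₂)^n = 33.9 kPa.
W = (P₁V₁−P₂V₂)/(n−1) = (199×47.3−33.9×195)/0.25 = 11200 J.
ΔU = nCvΔT = 2.24×25.2×(354−505) = -8500 J.
Q = ΔU + W = 2720 J.
State after step 1: P = 33.9 kPa, V = 195 L, T = 354 K.
Step 2 — Isothermal: T stays 354 K; PV = const ⇒ V₂ = 931 L, P₂ = 7.09 kPa.
ΔU = 0 (ideal gas, T constant).
W = nRT ln(V₂/V₁) = 2.24×8.314×354×ln(4.78) = 10300 J.
Q = ΔU + W = 10300 J.
Net over both steps: W = 21500 J, Q = 13000 J, ΔU = -8500 J.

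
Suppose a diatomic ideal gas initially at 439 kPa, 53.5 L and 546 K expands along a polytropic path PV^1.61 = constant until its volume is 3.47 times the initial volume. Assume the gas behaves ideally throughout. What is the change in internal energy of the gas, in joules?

-31200 J

n = P₁V₁/(RT₁) = 439×53.5/(8.314×546) = 5.17 mol.
Polytropic n=1.61: T₂ = T₁(V₁/V₂)^(n−1) = 546×(0.288)^0.61 = 256 K; P₂ = P₁(V₁/V₂)^n = 59.2 kPa.
For an ideal gas ΔU = nCvΔT with Cv = (5/2)R = 20.8 J/(mol·K).
ΔU = 5.17×20.8×(256−546) = -31200 J.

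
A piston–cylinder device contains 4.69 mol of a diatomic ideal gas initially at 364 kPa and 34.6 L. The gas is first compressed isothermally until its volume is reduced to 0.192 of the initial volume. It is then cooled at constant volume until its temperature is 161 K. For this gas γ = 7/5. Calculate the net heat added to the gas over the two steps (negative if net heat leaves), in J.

-36600 J

T₁ = P₁V₁/(nR) = 364×34.6/(4.69×8.314) = 323 K.
Step 1 — Isothermal: T stays 323 K; PV = const ⇒ V₂ = 6.64 L, P₂ = 1900 kPa.
ΔU = 0 (ideal gas, T constant).
W = nRT ln(V₂/V₁) = 4.69×8.314×323×ln(0.192) = -20800 J.
Q = ΔU + W = -20800 J.
State after step 1: P = 1900 kPa, V = 6.64 L, T = 323 K.
Step 2 — Isochoric: V stays 6.64 L; P/T = const ⇒ T₂ = 161 K, P₂ = 945 kPa.
W = 0 (no volume change).
ΔU = nCvΔT = 4.69×20.8×(161−323) = -15800 J.
Q = ΔU = -15800 J.
Net over both steps: W = -20800 J, Q = -36600 J, ΔU = -15800 J.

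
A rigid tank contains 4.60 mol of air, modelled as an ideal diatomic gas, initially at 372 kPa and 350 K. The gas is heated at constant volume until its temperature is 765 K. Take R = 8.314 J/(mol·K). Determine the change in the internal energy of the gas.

V₁ = nRT₁/P₁ = 4.60×8.314×350/372 = 36.0 L.
Isochoric: V stays 36.0 L; P/T = const ⇒ T₂ = 765 K, P₂ = 813 kPa.
For an ideal gas ΔU = nCvΔT with Cv = (5/2)R = 20.8 J/(mol·K).
ΔU = 4.60×20.8×(765−350) = 39700 J.

39700 J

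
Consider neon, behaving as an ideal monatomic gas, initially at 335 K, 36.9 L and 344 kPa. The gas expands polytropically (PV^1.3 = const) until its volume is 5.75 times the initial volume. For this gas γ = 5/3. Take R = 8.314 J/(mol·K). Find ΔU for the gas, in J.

n = P₁V₁/(RT₁) = 344×36.9/(8.314×335) = 4.56 mol.
Polytropic n=1.3: T₂ = T₁(V₁/V₂)^(n−1) = 335×(0.174)^0.30 = 198 K; P₂ = P₁(V₁/V₂)^n = 35.4 kPa.
For an ideal gas ΔU = nCvΔT with Cv = (3/2)R = 12.5 J/(mol·K).
ΔU = 4.56×12.5×(198−335) = -7770 J.

-7770 J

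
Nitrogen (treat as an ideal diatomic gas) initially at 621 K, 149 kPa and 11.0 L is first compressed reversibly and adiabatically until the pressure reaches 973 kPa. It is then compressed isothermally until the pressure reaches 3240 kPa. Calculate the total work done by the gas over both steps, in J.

-6280 J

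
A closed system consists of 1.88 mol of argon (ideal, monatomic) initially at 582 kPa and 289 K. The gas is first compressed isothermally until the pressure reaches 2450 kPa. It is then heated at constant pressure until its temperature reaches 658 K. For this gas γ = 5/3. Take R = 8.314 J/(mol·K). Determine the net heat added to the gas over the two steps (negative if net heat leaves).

7930 J

V₁ = nRT₁/P₁ = 1.88×8.314×289/582 = 7.76 L.
Step 1 — Isothermal: T stays 289 K; PV = const ⇒ V₂ = 1.84 L, P₂ = 2450 kPa.
ΔU = 0 (ideal gas, T constant).
W = nRT ln(V₂/V₁) = 1.88×8.314×289×ln(0.238) = -6490 J.
Q = ΔU + W = -6490 J.
State after step 1: P = 2450 kPa, V = 1.84 L, T = 289 K.
Step 2 — Isobaric: P stays 2450 kPa; V/T = const ⇒ T₂ = 658 K, V₂ = 4.20 L.
W = PΔV = 2450×(4.20−1.84) kPa·L = 5770 J.
ΔU = nCvΔT = 1.88×12.5×(658−289) = 8650 J.
Q = ΔU + W = nCpΔT = 14400 J.
Net over both steps: W = -725 J, Q = 7930 J, ΔU = 8650 J.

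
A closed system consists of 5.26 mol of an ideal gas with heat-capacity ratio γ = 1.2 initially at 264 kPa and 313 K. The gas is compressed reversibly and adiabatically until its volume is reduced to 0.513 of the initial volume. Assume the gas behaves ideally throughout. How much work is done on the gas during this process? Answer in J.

V₁ = nRT₁/P₁ = 5.26×8.314×313/264 = 51.8 L.
Adiabatic: TV^(γ−1) = const ⇒ T₂ = 313×(1.95)^0.200 = 358 K; PV^γ = const ⇒ P₂ = 588 kPa.
ΔU = nCvΔT = 5.26×41.6×(358−313) = 9770 J.
Q = 0 for an adiabatic process, so W = −ΔU = -9770 J.
Work done on the gas = −W_by = 9770 J.

9770 J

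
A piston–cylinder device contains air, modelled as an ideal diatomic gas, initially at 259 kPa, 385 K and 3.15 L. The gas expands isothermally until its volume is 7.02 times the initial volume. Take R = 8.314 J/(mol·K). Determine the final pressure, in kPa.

Isothermal: T stays 385 K; PV = const ⇒ V₂ = 22.1 L, P₂ = 36.9 kPa.

36.9 kPa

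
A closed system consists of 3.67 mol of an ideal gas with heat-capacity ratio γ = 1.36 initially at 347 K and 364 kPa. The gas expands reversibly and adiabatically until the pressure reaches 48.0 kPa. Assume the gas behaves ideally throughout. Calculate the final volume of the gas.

129 L

V₁ = nRT₁/P₁ = 3.67×8.314×347/364 = 29.1 L.
Adiabatic: T₂/T₁ = (P₂/P₁)^((γ−1)/γ) ⇒ T₂ = 347×(0.132)^0.265 = 203 K; V₂ = 129 L.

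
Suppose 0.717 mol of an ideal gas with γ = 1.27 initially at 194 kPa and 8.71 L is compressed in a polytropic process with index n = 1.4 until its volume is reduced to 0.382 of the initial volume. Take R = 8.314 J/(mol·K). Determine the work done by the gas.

T₁ = P₁V₁/(nR) = 194×8.71/(0.717×8.314) = 283 K.
Polytropic n=1.4: T₂ = T₁(V₁/V₂)^(n−1) = 283×(2.62)^0.40 = 417 K; P₂ = P₁(V₁/V₂)^n = 746 kPa.
W = (P₁V₁−P₂V₂)/(n−1) = (194×8.71−746×3.33)/0.40 = -1980 J.

-1980 J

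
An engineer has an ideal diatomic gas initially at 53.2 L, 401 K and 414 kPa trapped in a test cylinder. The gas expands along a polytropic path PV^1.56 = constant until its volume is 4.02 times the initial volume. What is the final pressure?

47.3 kPa

Polytropic n=1.56: T₂ = T₁(V₁/V₂)^(n−1) = 401×(0.249)^0.56 = 184 K; P₂ = P₁(V₁/V₂)^n = 47.3 kPa.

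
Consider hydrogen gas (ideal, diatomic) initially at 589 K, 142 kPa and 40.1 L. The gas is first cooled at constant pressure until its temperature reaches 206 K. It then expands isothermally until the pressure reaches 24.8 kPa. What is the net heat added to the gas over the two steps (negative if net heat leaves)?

-9480 J

n = P₁V₁/(RT₁) = 142×40.1/(8.314×589) = 1.16 mol.
Step 1 — Isobaric: P stays 142 kPa; V/T = const ⇒ T₂ = 206 K, V₂ = 14.0 L.
W = PΔV = 142×(14.0−40.1) kPa·L = -3700 J.
ΔU = nCvΔT = 1.16×20.8×(206−589) = -9260 J.
Q = ΔU + W = nCpΔT = -13000 J.
State after step 1: P = 142 kPa, V = 14.0 L, T = 206 K.
Step 2 — Isothermal: T stays 206 K; PV = const ⇒ V₂ = 80.3 L, P₂ = 24.8 kPa.
ΔU = 0 (ideal gas, T constant).
W = nRT ln(V₂/V₁) = 1.16×8.314×206×ln(5.73) = 3480 J.
Q = ΔU + W = 3480 J.
Net over both steps: W = -228 J, Q = -9480 J, ΔU = -9260 J.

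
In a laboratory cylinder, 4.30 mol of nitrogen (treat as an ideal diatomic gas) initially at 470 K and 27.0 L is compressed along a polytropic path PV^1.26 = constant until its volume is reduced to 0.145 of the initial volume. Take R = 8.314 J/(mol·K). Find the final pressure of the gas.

7090 kPa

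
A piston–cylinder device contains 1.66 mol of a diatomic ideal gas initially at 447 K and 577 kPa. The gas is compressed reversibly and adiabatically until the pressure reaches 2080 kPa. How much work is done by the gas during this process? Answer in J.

-6820 J

V₁ = nRT₁/P₁ = 1.66×8.314×447/577 = 10.7 L.
Adiabatic: T₂/T₁ = (P₂/P₁)^((γ−1)/γ) ⇒ T₂ = 447×(3.60)^0.286 = 645 K; V₂ = 4.28 L.
ΔU = nCvΔT = 1.66×20.8×(645−447) = 6820 J.
Q = 0 for an adiabatic process, so W = −ΔU = -6820 J.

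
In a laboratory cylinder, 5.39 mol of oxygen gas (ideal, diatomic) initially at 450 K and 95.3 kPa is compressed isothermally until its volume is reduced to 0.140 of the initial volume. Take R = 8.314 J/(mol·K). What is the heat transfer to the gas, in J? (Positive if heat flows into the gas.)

-39600 J

V₁ = nRT₁/P₁ = 5.39×8.314×450/95.3 = 212 L.
Isothermal: T stays 450 K; PV = const ⇒ V₂ = 29.6 L, P₂ = 681 kPa.
ΔU = 0 (ideal gas, T constant).
W = nRT ln(V₂/V₁) = 5.39×8.314×450×ln(0.140) = -39600 J.
Q = ΔU + W = -39600 J.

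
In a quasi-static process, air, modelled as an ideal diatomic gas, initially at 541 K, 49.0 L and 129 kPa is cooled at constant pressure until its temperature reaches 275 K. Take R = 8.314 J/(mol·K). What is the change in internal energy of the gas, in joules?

n = P₁V₁/(RT₁) = 129×49.0/(8.314×541) = 1.41 mol.
Isobaric: P stays 129 kPa; V/T = const ⇒ T₂ = 275 K, V₂ = 24.9 L.
For an ideal gas ΔU = nCvΔT with Cv = (5/2)R = 20.8 J/(mol·K).
ΔU = 1.41×20.8×(275−541) = -7770 J.

-7770 J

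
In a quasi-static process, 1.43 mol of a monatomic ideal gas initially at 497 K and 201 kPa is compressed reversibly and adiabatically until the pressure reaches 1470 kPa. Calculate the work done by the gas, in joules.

-10800 J

V₁ = nRT₁/P₁ = 1.43×8.314×497/201 = 29.4 L.
Adiabatic: T₂/T₁ = (P₂/P₁)^((γ−1)/γ) ⇒ T₂ = 497×(7.31)^0.400 = 1100 K; V₂ = 8.91 L.
ΔU = nCvΔT = 1.43×12.5×(1100−497) = 10800 J.
Q = 0 for an adiabatic process, so W = −ΔU = -10800 J.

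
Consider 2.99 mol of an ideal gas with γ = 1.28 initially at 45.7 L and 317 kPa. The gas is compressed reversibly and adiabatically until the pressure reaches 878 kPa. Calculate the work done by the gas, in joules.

T₁ = P₁V₁/(nR) = 317×45.7/(2.99×8.314) = 583 K.
Adiabatic: T₂/T₁ = (P₂/P₁)^((γ−1)/γ) ⇒ T₂ = 583×(2.77)^0.219 = 728 K; V₂ = 20.6 L.
ΔU = nCvΔT = 2.99×29.7×(728−583) = 12900 J.
Q = 0 for an adiabatic process, so W = −ΔU = -12900 J.

-12900 J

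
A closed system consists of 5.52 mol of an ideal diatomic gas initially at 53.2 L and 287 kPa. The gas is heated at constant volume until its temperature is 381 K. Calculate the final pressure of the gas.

T₁ = P₁V₁/(nR) = 287×53.2/(5.52×8.314) = 333 K.
Isochoric: V stays 53.2 L; P/T = const ⇒ T₂ = 381 K, P₂ = 329 kPa.

329 kPa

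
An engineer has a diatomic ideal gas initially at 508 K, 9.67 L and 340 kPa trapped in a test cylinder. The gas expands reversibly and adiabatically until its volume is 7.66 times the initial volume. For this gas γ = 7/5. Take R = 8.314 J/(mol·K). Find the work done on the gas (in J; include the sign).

n = P₁V₁/(RT₁) = 340×9.67/(8.314×508) = 0.778 mol.
Adiabatic: TV^(γ−1) = const ⇒ T₂ = 508×(0.131)^0.400 = 225 K; PV^γ = const ⇒ P₂ = 19.7 kPa.
ΔU = nCvΔT = 0.778×20.8×(225−508) = -4580 J.
Q = 0 for an adiabatic process, so W = −ΔU = 4580 J.
Work done on the gas = −W_by = -4580 J.

-4580 J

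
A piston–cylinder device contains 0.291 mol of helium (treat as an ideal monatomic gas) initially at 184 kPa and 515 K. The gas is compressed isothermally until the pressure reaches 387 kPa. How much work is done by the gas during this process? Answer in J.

-926 J

V₁ = nRT₁/P₁ = 0.291×8.314×515/184 = 6.77 L.
Isothermal: T stays 515 K; PV = const ⇒ V₂ = 3.22 L, P₂ = 387 kPa.
W = nRT ln(V₂/V₁) = 0.291×8.314×515×ln(0.475) = -926 J.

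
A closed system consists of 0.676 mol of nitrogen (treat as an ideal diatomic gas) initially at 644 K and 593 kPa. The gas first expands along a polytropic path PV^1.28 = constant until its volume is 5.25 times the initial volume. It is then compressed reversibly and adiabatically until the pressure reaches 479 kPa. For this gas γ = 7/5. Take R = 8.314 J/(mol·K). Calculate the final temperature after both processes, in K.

698 K

V₁ = nRT₁/P₁ = 0.676×8.314×644/593 = 6.10 L.
Step 1 — Polytropic n=1.28: T₂ = T₁(V₁/V₂)^(n−1) = 644×(0.190)^0.28 = 405 K; P₂ = P₁(V₁/V₂)^n = 71.0 kPa.
W = (P₁V₁−P₂V₂)/(n−1) = (593×6.10−71.0×32.0)/0.28 = 4800 J.
ΔU = nCvΔT = 0.676×20.8×(405−644) = -3360 J.
Q = ΔU + W = 1440 J.
State after step 1: P = 71.0 kPa, V = 32.0 L, T = 405 K.
Step 2 — Adiabatic: T₂/T₁ = (P₂/P₁)^((γ−1)/γ) ⇒ T₂ = 405×(6.75)^0.286 = 698 K; V₂ = 8.19 L.
ΔU = nCvΔT = 0.676×20.8×(698−405) = 4130 J.
Q = 0 for an adiabatic process, so W = −ΔU = -4130 J.
Net over both steps: W = 676 J, Q = 1440 J, ΔU = 765 J.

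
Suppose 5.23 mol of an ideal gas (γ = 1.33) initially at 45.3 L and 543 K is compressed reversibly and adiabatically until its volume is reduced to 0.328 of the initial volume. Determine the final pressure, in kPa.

2300 kPa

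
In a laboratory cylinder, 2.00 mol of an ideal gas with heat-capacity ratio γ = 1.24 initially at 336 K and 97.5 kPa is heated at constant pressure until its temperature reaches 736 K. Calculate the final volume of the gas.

V₁ = nRT₁/P₁ = 2.00×8.314×336/97.5 = 57.3 L.
Isobaric: P stays 97.5 kPa; V/T = const ⇒ T₂ = 736 K, V₂ = 126 L.

126 L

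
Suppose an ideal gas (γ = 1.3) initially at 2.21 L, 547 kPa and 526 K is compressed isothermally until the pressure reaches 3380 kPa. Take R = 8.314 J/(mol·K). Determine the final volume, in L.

Isothermal: T stays 526 K; PV = const ⇒ V₂ = 0.358 L, P₂ = 3380 kPa.

0.358 L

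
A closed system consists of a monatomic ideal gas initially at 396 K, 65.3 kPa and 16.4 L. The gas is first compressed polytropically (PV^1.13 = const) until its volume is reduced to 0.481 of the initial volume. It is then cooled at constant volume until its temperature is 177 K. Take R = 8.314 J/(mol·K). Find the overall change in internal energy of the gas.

n = P₁V₁/(RT₁) = 65.3×16.4/(8.314×396) = 0.325 mol.
Step 1 — Polytropic n=1.13: T₂ = T₁(V₁/V₂)^(n−1) = 396×(2.08)^0.13 = 436 K; P₂ = P₁(V₁/V₂)^n = 149 kPa.
W = (P₁V₁−P₂V₂)/(n−1) = (65.3×16.4−149×7.89)/0.13 = -822 J.
ΔU = nCvΔT = 0.325×12.5×(436−396) = 160 J.
Q = ΔU + W = -662 J.
State after step 1: P = 149 kPa, V = 7.89 L, T = 436 K.
Step 2 — Isochoric: V stays 7.89 L; P/T = const ⇒ T₂ = 177 K, P₂ = 60.7 kPa.
W = 0 (no volume change).
ΔU = nCvΔT = 0.325×12.5×(177−436) = -1050 J.
Q = ΔU = -1050 J.
Net over both steps: W = -822 J, Q = -1710 J, ΔU = -888 J.

-888 J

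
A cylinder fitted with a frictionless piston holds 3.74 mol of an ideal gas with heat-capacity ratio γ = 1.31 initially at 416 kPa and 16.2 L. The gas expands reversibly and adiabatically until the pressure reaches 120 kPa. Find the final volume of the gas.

T₁ = P₁V₁/(nR) = 416×16.2/(3.74×8.314) = 217 K.
Adiabatic: T₂/T₁ = (P₂/P₁)^((γ−1)/γ) ⇒ T₂ = 217×(0.288)^0.237 = 161 K; V₂ = 41.8 L.

41.8 L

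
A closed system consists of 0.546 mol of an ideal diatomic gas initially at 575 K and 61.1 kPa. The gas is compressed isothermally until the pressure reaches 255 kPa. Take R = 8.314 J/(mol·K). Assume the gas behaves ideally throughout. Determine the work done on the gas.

3730 J

V₁ = nRT₁/P₁ = 0.546×8.314×575/61.1 = 42.7 L.
Isothermal: T stays 575 K; PV = const ⇒ V₂ = 10.2 L, P₂ = 255 kPa.
W = nRT ln(V₂/V₁) = 0.546×8.314×575×ln(0.240) = -3730 J.
Work done on the gas = −W_by = 3730 J.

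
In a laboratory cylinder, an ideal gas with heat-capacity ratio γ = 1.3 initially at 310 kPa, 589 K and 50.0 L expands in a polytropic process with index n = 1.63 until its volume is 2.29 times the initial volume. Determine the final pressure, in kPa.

80.3 kPa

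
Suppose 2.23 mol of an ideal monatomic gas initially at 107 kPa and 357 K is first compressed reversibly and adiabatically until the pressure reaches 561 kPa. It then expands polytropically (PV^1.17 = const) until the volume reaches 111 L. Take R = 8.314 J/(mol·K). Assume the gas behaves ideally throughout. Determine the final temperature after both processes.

530 K

V₁ = nRT₁/P₁ = 2.23×8.314×357/107 = 61.9 L.
Step 1 — Adiabatic: T₂/T₁ = (P₂/P₁)^((γ−1)/γ) ⇒ T₂ = 357×(5.24)^0.400 = 693 K; V₂ = 22.9 L.
ΔU = nCvΔT = 2.23×12.5×(693−357) = 9330 J.
Q = 0 for an adiabatic process, so W = −ΔU = -9330 J.
State after step 1: P = 561 kPa, V = 22.9 L, T = 693 K.
Step 2 — Polytropic n=1.17: T₂ = T₁(V₁/V₂)^(n−1) = 693×(0.206)^0.17 = 530 K; P₂ = P₁(V₁/V₂)^n = 88.5 kPa.
W = (P₁V₁−P₂V₂)/(n−1) = (561×22.9−88.5×111)/0.17 = 17800 J.
ΔU = nCvΔT = 2.23×12.5×(530−693) = -4530 J.
Q = ΔU + W = 13200 J.
Net over both steps: W = 8450 J, Q = 13200 J, ΔU = 4800 J.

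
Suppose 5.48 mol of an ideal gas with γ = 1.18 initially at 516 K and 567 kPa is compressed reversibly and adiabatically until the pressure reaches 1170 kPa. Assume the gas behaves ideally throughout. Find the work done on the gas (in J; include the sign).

15300 J

V₁ = nRT₁/P₁ = 5.48×8.314×516/567 = 41.5 L.
Adiabatic: T₂/T₁ = (P₂/P₁)^((γ−1)/γ) ⇒ T₂ = 516×(2.06)^0.153 = 576 K; V₂ = 22.4 L.
ΔU = nCvΔT = 5.48×46.2×(576−516) = 15300 J.
Q = 0 for an adiabatic process, so W = −ΔU = -15300 J.
Work done on the gas = −W_by = 15300 J.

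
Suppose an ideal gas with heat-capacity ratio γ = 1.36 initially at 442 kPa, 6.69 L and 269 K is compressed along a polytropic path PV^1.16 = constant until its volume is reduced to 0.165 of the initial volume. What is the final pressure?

Polytropic n=1.16: T₂ = T₁(V₁/V₂)^(n−1) = 269×(6.06)^0.16 = 359 K; P₂ = P₁(V₁/V₂)^n = 3570 kPa.

3570 kPa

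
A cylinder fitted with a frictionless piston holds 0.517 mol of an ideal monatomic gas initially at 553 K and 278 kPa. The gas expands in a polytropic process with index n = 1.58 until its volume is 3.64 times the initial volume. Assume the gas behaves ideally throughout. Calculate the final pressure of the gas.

V₁ = nRT₁/P₁ = 0.517×8.314×553/278 = 8.55 L.
Polytropic n=1.58: T₂ = T₁(V₁/V₂)^(n−1) = 553×(0.275)^0.58 = 261 K; P₂ = P₁(V₁/V₂)^n = 36.1 kPa.

36.1 kPa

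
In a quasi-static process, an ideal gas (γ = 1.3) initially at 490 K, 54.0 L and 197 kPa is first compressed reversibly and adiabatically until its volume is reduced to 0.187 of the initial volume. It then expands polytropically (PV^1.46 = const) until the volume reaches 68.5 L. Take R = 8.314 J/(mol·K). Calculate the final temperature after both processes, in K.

n = P₁V₁/(RT₁) = 197×54.0/(8.314×490) = 2.61 mol.
Step 1 — Adiabatic: TV^(γ−1) = const ⇒ T₂ = 490×(5.35)^0.300 = 810 K; PV^γ = const ⇒ P₂ = 1740 kPa.
ΔU = nCvΔT = 2.61×27.7×(810−490) = 23200 J.
Q = 0 for an adiabatic process, so W = −ΔU = -23200 J.
State after step 1: P = 1740 kPa, V = 10.1 L, T = 810 K.
Step 2 — Polytropic n=1.46: T₂ = T₁(V₁/V₂)^(n−1) = 810×(0.147)^0.46 = 336 K; P₂ = P₁(V₁/V₂)^n = 106 kPa.
W = (P₁V₁−P₂V₂)/(n−1) = (1740×10.1−106×68.5)/0.46 = 22400 J.
ΔU = nCvΔT = 2.61×27.7×(336−810) = -34300 J.
Q = ΔU + W = -11900 J.
Net over both steps: W = -788 J, Q = -11900 J, ΔU = -11200 J.

336 K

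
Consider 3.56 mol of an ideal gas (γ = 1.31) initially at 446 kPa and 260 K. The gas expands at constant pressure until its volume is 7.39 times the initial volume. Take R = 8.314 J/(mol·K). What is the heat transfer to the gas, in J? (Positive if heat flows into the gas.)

V₁ = nRT₁/P₁ = 3.56×8.314×260/446 = 17.3 L.
Isobaric: P stays 446 kPa; V/T = const ⇒ T₂ = 1920 K, V₂ = 128 L.
W = PΔV = 446×(128−17.3) kPa·L = 49200 J.
ΔU = nCvΔT = 3.56×26.8×(1920−260) = 159000 J.
Q = ΔU + W = nCpΔT = 208000 J.

208000 J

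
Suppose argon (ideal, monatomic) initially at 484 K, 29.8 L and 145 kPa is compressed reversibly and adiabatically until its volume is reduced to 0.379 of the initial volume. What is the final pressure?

Adiabatic: TV^(γ−1) = const ⇒ T₂ = 484×(2.64)^0.667 = 924 K; PV^γ = const ⇒ P₂ = 731 kPa.

731 kPa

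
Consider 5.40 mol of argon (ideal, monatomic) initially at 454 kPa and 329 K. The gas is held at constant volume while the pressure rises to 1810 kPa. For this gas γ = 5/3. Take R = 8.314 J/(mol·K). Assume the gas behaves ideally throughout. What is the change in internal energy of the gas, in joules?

V₁ = nRT₁/P₁ = 5.40×8.314×329/454 = 32.5 L.
Isochoric: V stays 32.5 L; P/T = const ⇒ T₂ = 1310 K, P₂ = 1810 kPa.
For an ideal gas ΔU = nCvΔT with Cv = (3/2)R = 12.5 J/(mol·K).
ΔU = 5.40×12.5×(1310−329) = 66200 J.

66200 J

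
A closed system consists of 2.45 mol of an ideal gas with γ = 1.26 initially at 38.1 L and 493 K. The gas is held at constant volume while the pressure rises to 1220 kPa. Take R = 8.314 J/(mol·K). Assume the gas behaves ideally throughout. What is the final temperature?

2280 K

P₁ = nRT₁/V₁ = 2.45×8.314×493/38.1 = 264 kPa.
Isochoric: V stays 38.1 L; P/T = const ⇒ T₂ = 2280 K, P₂ = 1220 kPa.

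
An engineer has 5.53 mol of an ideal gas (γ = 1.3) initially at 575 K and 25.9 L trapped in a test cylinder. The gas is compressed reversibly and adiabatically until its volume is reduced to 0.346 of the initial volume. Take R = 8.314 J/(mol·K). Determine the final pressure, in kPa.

4060 kPa

P₁ = nRT₁/V₁ = 5.53×8.314×575/25.9 = 1020 kPa.
Adiabatic: TV^(γ−1) = const ⇒ T₂ = 575×(2.89)^0.300 = 791 K; PV^γ = const ⇒ P₂ = 4060 kPa.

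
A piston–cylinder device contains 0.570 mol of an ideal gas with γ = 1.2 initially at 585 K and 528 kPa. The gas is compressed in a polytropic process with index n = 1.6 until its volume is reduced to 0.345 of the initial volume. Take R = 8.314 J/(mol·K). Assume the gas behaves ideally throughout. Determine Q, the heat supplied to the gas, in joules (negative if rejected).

V₁ = nRT₁/P₁ = 0.570×8.314×585/528 = 5.25 L.
Polytropic n=1.6: T₂ = T₁(V₁/V₂)^(n−1) = 585×(2.90)^0.60 = 1110 K; P₂ = P₁(V₁/V₂)^n = 2900 kPa.
W = (P₁V₁−P₂V₂)/(n−1) = (528×5.25−2900×1.81)/0.60 = -4130 J.
ΔU = nCvΔT = 0.570×41.6×(1110−585) = 12400 J.
Q = ΔU + W = 8260 J.

8260 J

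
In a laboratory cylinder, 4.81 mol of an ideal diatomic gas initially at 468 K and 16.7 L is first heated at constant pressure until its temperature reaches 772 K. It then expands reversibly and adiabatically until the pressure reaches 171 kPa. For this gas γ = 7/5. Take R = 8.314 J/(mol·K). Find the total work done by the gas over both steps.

P₁ = nRT₁/V₁ = 4.81×8.314×468/16.7 = 1120 kPa.
Step 1 — Isobaric: P stays 1120 kPa; V/T = const ⇒ T₂ = 772 K, V₂ = 27.5 L.
W = PΔV = 1120×(27.5−16.7) kPa·L = 12200 J.
ΔU = nCvΔT = 4.81×20.8×(772−468) = 30400 J.
Q = ΔU + W = nCpΔT = 42500 J.
State after step 1: P = 1120 kPa, V = 27.5 L, T = 772 K.
Step 2 — Adiabatic: T₂/T₁ = (P₂/P₁)^((γ−1)/γ) ⇒ T₂ = 772×(0.153)^0.286 = 451 K; V₂ = 106 L.
ΔU = nCvΔT = 4.81×20.8×(451−772) = -32100 J.
Q = 0 for an adiabatic process, so W = −ΔU = 32100 J.
Net over both steps: W = 44200 J, Q = 42500 J, ΔU = -1680 J.

44200 J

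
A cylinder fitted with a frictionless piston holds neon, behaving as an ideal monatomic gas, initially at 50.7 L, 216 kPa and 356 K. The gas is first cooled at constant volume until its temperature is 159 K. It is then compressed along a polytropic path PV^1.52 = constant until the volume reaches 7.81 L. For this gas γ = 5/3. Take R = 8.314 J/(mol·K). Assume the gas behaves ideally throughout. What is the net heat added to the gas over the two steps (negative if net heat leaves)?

n = P₁V₁/(RT₁) = 216×50.7/(8.314×356) = 3.70 mol.
Step 1 — Isochoric: V stays 50.7 L; P/T = const ⇒ T₂ = 159 K, P₂ = 96.5 kPa.
W = 0 (no volume change).
ΔU = nCvΔT = 3.70×12.5×(159−356) = -9090 J.
Q = ΔU = -9090 J.
State after step 1: P = 96.5 kPa, V = 50.7 L, T = 159 K.
Step 2 — Polytropic n=1.52: T₂ = T₁(V₁/V₂)^(n−1) = 159×(6.49)^0.52 = 421 K; P₂ = P₁(V₁/V₂)^n = 1660 kPa.
W = (P₁V₁−P₂V₂)/(n−1) = (96.5×50.7−1660×7.81)/0.52 = -15500 J.
ΔU = nCvΔT = 3.70×12.5×(421−159) = 12100 J.
Q = ΔU + W = -3400 J.
Net over both steps: W = -15500 J, Q = -12500 J, ΔU = 2980 J.

-12500 J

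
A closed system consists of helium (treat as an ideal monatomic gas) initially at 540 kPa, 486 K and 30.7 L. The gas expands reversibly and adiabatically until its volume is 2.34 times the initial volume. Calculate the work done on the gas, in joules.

n = P₁V₁/(RT₁) = 540×30.7/(8.314×486) = 4.10 mol.
Adiabatic: TV^(γ−1) = const ⇒ T₂ = 486×(0.427)^0.667 = 276 K; PV^γ = const ⇒ P₂ = 131 kPa.
ΔU = nCvΔT = 4.10×12.5×(276−486) = -10800 J.
Q = 0 for an adiabatic process, so W = −ΔU = 10800 J.
Work done on the gas = −W_by = -10800 J.

-10800 J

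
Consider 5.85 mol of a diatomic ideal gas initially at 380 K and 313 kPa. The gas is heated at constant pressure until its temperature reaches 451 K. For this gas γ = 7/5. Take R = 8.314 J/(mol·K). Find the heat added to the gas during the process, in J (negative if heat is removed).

V₁ = nRT₁/P₁ = 5.85×8.314×380/313 = 59.0 L.
Isobaric: P stays 313 kPa; V/T = const ⇒ T₂ = 451 K, V₂ = 70.1 L.
W = PΔV = 313×(70.1−59.0) kPa·L = 3450 J.
ΔU = nCvΔT = 5.85×20.8×(451−380) = 8630 J.
Q = ΔU + W = nCpΔT = 12100 J.

12100 J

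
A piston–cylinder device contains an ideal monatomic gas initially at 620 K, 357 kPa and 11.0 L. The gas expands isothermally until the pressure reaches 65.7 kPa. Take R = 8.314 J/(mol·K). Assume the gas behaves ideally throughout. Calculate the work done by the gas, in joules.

6650 J

n = P₁V₁/(RT₁) = 357×11.0/(8.314×620) = 0.762 mol.
Isothermal: T stays 620 K; PV = const ⇒ V₂ = 59.8 L, P₂ = 65.7 kPa.
W = nRT ln(V₂/V₁) = 0.762×8.314×620×ln(5.43) = 6650 J.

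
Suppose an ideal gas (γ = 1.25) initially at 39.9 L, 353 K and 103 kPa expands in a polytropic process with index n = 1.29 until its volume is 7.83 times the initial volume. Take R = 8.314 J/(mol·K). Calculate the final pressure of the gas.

7.24 kPa

Polytropic n=1.29: T₂ = T₁(V₁/V₂)^(n−1) = 353×(0.128)^0.29 = 194 K; P₂ = P₁(V₁/V₂)^n = 7.24 kPa.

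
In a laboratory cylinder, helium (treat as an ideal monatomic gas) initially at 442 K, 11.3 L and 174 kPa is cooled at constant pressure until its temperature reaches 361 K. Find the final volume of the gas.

Isobaric: P stays 174 kPa; V/T = const ⇒ T₂ = 361 K, V₂ = 9.23 L.

9.23 L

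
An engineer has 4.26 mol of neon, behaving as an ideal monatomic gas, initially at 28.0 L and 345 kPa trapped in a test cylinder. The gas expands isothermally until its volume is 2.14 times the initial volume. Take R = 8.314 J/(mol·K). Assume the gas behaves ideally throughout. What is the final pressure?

161 kPa

T₁ = P₁V₁/(nR) = 345×28.0/(4.26×8.314) = 273 K.
Isothermal: T stays 273 K; PV = const ⇒ V₂ = 59.9 L, P₂ = 161 kPa.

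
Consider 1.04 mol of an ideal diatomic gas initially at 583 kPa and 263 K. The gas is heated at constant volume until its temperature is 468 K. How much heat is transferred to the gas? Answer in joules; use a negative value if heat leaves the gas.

4430 J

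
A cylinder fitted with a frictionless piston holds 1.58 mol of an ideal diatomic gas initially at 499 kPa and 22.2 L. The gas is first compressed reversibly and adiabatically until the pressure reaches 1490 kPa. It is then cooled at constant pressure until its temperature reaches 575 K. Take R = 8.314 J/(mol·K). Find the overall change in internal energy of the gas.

-8810 J

T₁ = P₁V₁/(nR) = 499×22.2/(1.58×8.314) = 843 K.
Step 1 — Adiabatic: T₂/T₁ = (P₂/P₁)^((γ−1)/γ) ⇒ T₂ = 843×(2.99)^0.286 = 1150 K; V₂ = 10.2 L.
ΔU = nCvΔT = 1.58×20.8×(1150−843) = 10200 J.
Q = 0 for an adiabatic process, so W = −ΔU = -10200 J.
State after step 1: P = 1490 kPa, V = 10.2 L, T = 1150 K.
Step 2 — Isobaric: P stays 1490 kPa; V/T = const ⇒ T₂ = 575 K, V₂ = 5.07 L.
W = PΔV = 1490×(5.07−10.2) kPa·L = -7590 J.
ΔU = nCvΔT = 1.58×20.8×(575−1150) = -19000 J.
Q = ΔU + W = nCpΔT = -26600 J.
Net over both steps: W = -17800 J, Q = -26600 J, ΔU = -8810 J.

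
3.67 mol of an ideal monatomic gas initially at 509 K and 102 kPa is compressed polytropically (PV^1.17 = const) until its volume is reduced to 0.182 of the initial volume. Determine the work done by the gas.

V₁ = nRT₁/P₁ = 3.67×8.314×509/102 = 152 L.
Polytropic n=1.17: T₂ = T₁(V₁/V₂)^(n−1) = 509×(5.49)^0.17 = 680 K; P₂ = P₁(V₁/V₂)^n = 749 kPa.
W = (P₁V₁−P₂V₂)/(n−1) = (102×152−749×27.7)/0.17 = -30700 J.

-30700 J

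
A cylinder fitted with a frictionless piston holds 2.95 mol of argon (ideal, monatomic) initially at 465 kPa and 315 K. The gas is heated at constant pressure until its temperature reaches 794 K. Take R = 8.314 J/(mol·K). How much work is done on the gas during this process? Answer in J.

V₁ = nRT₁/P₁ = 2.95×8.314×315/465 = 16.6 L.
Isobaric: P stays 465 kPa; V/T = const ⇒ T₂ = 794 K, V₂ = 41.9 L.
W = PΔV = 465×(41.9−16.6) kPa·L = 11700 J.
Work done on the gas = −W_by = -11700 J.

-11700 J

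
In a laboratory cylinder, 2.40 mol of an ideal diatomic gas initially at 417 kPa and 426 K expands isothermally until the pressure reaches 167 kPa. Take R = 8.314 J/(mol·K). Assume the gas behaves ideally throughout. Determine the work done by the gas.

V₁ = nRT₁/P₁ = 2.40×8.314×426/417 = 20.4 L.
Isothermal: T stays 426 K; PV = const ⇒ V₂ = 50.9 L, P₂ = 167 kPa.
W = nRT ln(V₂/V₁) = 2.40×8.314×426×ln(2.50) = 7780 J.

7780 J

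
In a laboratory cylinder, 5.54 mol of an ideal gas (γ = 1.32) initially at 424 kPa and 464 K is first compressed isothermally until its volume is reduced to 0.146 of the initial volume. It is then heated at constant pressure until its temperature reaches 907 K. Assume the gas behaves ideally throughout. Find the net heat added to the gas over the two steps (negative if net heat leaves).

43000 J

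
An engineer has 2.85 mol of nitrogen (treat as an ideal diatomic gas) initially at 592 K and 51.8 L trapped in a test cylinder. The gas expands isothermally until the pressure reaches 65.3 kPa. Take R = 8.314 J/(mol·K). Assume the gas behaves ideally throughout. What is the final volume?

215 L

P₁ = nRT₁/V₁ = 2.85×8.314×592/51.8 = 271 kPa.
Isothermal: T stays 592 K; PV = const ⇒ V₂ = 215 L, P₂ = 65.3 kPa.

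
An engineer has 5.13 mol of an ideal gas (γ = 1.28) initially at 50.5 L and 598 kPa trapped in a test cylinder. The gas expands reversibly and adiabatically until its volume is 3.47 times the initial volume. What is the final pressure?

T₁ = P₁V₁/(nR) = 598×50.5/(5.13×8.314) = 708 K.
Adiabatic: TV^(γ−1) = const ⇒ T₂ = 708×(0.288)^0.280 = 500 K; PV^γ = const ⇒ P₂ = 122 kPa.

122 kPa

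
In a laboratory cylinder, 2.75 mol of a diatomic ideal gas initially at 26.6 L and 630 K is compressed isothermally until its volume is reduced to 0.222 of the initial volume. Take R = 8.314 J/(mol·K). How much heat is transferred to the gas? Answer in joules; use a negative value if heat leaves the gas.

P₁ = nRT₁/V₁ = 2.75×8.314×630/26.6 = 542 kPa.
Isothermal: T stays 630 K; PV = const ⇒ V₂ = 5.91 L, P₂ = 2440 kPa.
ΔU = 0 (ideal gas, T constant).
W = nRT ln(V₂/V₁) = 2.75×8.314×630×ln(0.222) = -21700 J.
Q = ΔU + W = -21700 J.

-21700 J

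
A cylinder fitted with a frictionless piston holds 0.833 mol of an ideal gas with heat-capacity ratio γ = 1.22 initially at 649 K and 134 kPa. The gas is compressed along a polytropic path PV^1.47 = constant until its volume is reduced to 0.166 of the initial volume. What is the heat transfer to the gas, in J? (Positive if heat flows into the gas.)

V₁ = nRT₁/P₁ = 0.833×8.314×649/134 = 33.5 L.
Polytropic n=1.47: T₂ = T₁(V₁/V₂)^(n−1) = 649×(6.02)^0.47 = 1510 K; P₂ = P₁(V₁/V₂)^n = 1880 kPa.
W = (P₁V₁−P₂V₂)/(n−1) = (134×33.5−1880×5.57)/0.47 = -12700 J.
ΔU = nCvΔT = 0.833×37.8×(1510−649) = 27100 J.
Q = ΔU + W = 14400 J.

14400 J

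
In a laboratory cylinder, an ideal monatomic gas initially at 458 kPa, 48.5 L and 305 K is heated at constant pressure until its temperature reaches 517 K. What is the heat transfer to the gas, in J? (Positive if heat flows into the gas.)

38600 J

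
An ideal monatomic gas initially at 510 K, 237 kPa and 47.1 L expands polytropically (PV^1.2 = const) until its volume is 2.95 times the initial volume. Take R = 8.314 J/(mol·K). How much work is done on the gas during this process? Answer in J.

-10900 J

n = P₁V₁/(RT₁) = 237×47.1/(8.314×510) = 2.63 mol.
Polytropic n=1.2: T₂ = T₁(V₁/V₂)^(n−1) = 510×(0.339)^0.20 = 411 K; P₂ = P₁(V₁/V₂)^n = 64.7 kPa.
W = (P₁V₁−P₂V₂)/(n−1) = (237×47.1−64.7×139)/0.20 = 10900 J.
Work done on the gas = −W_by = -10900 J.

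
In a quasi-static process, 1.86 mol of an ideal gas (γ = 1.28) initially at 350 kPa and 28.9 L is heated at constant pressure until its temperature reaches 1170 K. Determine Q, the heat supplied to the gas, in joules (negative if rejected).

36500 J

T₁ = P₁V₁/(nR) = 350×28.9/(1.86×8.314) = 654 K.
Isobaric: P stays 350 kPa; V/T = const ⇒ T₂ = 1170 K, V₂ = 51.7 L.
W = PΔV = 350×(51.7−28.9) kPa·L = 7980 J.
ΔU = nCvΔT = 1.86×29.7×(1170−654) = 28500 J.
Q = ΔU + W = nCpΔT = 36500 J.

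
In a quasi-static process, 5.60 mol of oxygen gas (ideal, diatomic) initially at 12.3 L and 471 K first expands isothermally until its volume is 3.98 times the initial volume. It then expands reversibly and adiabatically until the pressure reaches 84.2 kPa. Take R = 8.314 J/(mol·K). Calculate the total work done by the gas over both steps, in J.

P₁ = nRT₁/V₁ = 5.60×8.314×471/12.3 = 1780 kPa.
Step 1 — Isothermal: T stays 471 K; PV = const ⇒ V₂ = 49.0 L, P₂ = 448 kPa.
ΔU = 0 (ideal gas, T constant).
W = nRT ln(V₂/V₁) = 5.60×8.314×471×ln(3.98) = 30300 J.
Q = ΔU + W = 30300 J.
State after step 1: P = 448 kPa, V = 49.0 L, T = 471 K.
Step 2 — Adiabatic: T₂/T₁ = (P₂/P₁)^((γ−1)/γ) ⇒ T₂ = 471×(0.188)^0.286 = 292 K; V₂ = 162 L.
ΔU = nCvΔT = 5.60×20.8×(292−471) = -20800 J.
Q = 0 for an adiabatic process, so W = −ΔU = 20800 J.
Net over both steps: W = 51100 J, Q = 30300 J, ΔU = -20800 J.

51100 J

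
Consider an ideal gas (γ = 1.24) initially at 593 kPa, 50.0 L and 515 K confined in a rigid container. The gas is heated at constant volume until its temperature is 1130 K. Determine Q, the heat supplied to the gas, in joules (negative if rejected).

148000 J

n = P₁V₁/(RT₁) = 593×50.0/(8.314×515) = 6.92 mol.
Isochoric: V stays 50.0 L; P/T = const ⇒ T₂ = 1130 K, P₂ = 1300 kPa.
W = 0 (no volume change).
ΔU = nCvΔT = 6.92×34.6×(1130−515) = 148000 J.
Q = ΔU = 148000 J.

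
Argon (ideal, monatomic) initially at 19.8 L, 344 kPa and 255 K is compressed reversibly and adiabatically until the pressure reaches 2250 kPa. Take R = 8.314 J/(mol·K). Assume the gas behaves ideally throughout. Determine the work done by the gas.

n = P₁V₁/(RT₁) = 344×19.8/(8.314×255) = 3.21 mol.
Adiabatic: T₂/T₁ = (P₂/P₁)^((γ−1)/γ) ⇒ T₂ = 255×(6.54)^0.400 = 540 K; V₂ = 6.42 L.
ΔU = nCvΔT = 3.21×12.5×(540−255) = 11400 J.
Q = 0 for an adiabatic process, so W = −ΔU = -11400 J.

-11400 J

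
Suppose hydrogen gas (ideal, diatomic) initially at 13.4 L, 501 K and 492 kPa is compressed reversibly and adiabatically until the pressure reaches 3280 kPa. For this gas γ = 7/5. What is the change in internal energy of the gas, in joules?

11900 J

n = P₁V₁/(RT₁) = 492×13.4/(8.314×501) = 1.58 mol.
Adiabatic: T₂/T₁ = (P₂/P₁)^((γ−1)/γ) ⇒ T₂ = 501×(6.67)^0.286 = 861 K; V₂ = 3.46 L.
For an ideal gas ΔU = nCvΔT with Cv = (5/2)R = 20.8 J/(mol·K).
ΔU = 1.58×20.8×(861−501) = 11900 J.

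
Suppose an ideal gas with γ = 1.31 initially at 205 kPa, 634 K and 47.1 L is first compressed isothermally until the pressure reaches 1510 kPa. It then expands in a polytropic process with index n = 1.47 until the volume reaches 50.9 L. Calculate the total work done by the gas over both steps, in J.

n = P₁V₁/(RT₁) = 205×47.1/(8.314×634) = 1.83 mol.
Step 1 — Isothermal: T stays 634 K; PV = const ⇒ V₂ = 6.39 L, P₂ = 1510 kPa.
ΔU = 0 (ideal gas, T constant).
W = nRT ln(V₂/V₁) = 1.83×8.314×634×ln(0.136) = -19300 J.
Q = ΔU + W = -19300 J.
State after step 1: P = 1510 kPa, V = 6.39 L, T = 634 K.
Step 2 — Polytropic n=1.47: T₂ = T₁(V₁/V₂)^(n−1) = 634×(0.126)^0.47 = 239 K; P₂ = P₁(V₁/V₂)^n = 71.6 kPa.
W = (P₁V₁−P₂V₂)/(n−1) = (1510×6.39−71.6×50.9)/0.47 = 12800 J.
ΔU = nCvΔT = 1.83×26.8×(239−634) = -19400 J.
Q = ΔU + W = -6600 J.
Net over both steps: W = -6490 J, Q = -25900 J, ΔU = -19400 J.

-6490 J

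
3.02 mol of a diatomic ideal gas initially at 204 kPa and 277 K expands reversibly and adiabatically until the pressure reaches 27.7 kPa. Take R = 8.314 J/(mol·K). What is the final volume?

142 L

V₁ = nRT₁/P₁ = 3.02×8.314×277/204 = 34.1 L.
Adiabatic: T₂/T₁ = (P₂/P₁)^((γ−1)/γ) ⇒ T₂ = 277×(0.136)^0.286 = 157 K; V₂ = 142 L.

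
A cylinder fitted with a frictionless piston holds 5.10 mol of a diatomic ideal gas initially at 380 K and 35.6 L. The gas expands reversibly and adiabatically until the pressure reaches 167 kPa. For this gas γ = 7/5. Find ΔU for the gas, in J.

-9980 J

P₁ = nRT₁/V₁ = 5.10×8.314×380/35.6 = 453 kPa.
Adiabatic: T₂/T₁ = (P₂/P₁)^((γ−1)/γ) ⇒ T₂ = 380×(0.369)^0.286 = 286 K; V₂ = 72.6 L.
For an ideal gas ΔU = nCvΔT with Cv = (5/2)R = 20.8 J/(mol·K).
ΔU = 5.10×20.8×(286−380) = -9980 J.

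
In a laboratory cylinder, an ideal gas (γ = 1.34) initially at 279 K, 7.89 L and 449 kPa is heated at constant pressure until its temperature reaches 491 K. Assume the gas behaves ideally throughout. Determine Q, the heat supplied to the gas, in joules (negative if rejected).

10600 J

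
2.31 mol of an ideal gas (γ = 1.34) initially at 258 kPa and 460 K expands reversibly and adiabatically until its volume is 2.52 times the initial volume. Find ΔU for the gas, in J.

V₁ = nRT₁/P₁ = 2.31×8.314×460/258 = 34.2 L.
Adiabatic: TV^(γ−1) = const ⇒ T₂ = 460×(0.397)^0.340 = 336 K; PV^γ = const ⇒ P₂ = 74.8 kPa.
For an ideal gas ΔU = nCvΔT with Cv = R/(γ−1) = 24.5 J/(mol·K).
ΔU = 2.31×24.5×(336−460) = -7010 J.

-7010 J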